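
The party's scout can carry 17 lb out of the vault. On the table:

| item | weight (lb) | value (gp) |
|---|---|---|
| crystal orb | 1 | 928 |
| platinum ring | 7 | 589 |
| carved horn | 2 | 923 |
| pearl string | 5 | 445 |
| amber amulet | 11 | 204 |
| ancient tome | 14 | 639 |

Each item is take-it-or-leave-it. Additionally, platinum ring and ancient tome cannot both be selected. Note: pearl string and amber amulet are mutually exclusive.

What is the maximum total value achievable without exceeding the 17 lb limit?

2885

Ranking by ratio (value/lb): crystal orb 928.00, carved horn 461.50, pearl string 89.00, platinum ring 84.14.
Best packing: crystal orb + platinum ring + carved horn + pearl string — 15 lb, 2885 total.
The spare 2 lb is too small for any remaining item, and no feasible exchange beats 2885.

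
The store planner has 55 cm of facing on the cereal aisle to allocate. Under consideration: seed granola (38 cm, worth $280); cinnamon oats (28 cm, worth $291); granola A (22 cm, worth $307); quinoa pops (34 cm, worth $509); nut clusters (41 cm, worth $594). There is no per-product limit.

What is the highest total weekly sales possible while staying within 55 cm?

614

Greedy by ratio would take quinoa pops: 34 cm used, total 509.
Replace quinoa pops with 2×granola A: the trade gains 105 net, giving 614 at 44 cm.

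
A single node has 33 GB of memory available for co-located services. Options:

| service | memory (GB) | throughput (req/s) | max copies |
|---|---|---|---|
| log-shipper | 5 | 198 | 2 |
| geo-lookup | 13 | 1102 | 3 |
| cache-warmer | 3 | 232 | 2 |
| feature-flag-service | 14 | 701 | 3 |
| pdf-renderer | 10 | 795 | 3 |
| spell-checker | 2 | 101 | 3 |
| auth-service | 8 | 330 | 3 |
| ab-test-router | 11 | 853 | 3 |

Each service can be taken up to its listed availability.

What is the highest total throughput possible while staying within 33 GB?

Taking the top-ratio services first gives 2×geo-lookup + 2×cache-warmer for 2668 (32 GB).
The 19 GB tied up in geo-lookup and 2×cache-warmer is better spent on 2×pdf-renderer — total rises to 2692 (33 GB).
No other feasible combination exceeds 2692.

2692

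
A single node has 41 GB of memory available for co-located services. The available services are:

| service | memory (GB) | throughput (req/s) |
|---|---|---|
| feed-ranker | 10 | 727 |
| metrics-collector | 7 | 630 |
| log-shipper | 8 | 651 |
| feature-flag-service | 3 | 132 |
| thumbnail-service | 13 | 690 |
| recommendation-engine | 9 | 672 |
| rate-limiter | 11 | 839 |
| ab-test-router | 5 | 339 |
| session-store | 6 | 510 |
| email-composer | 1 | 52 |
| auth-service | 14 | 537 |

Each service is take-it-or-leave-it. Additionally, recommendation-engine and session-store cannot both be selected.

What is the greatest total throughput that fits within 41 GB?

Feed-ranker + metrics-collector + log-shipper + rate-limiter + ab-test-router uses 41 of the 41 GB and totals 3186.

3186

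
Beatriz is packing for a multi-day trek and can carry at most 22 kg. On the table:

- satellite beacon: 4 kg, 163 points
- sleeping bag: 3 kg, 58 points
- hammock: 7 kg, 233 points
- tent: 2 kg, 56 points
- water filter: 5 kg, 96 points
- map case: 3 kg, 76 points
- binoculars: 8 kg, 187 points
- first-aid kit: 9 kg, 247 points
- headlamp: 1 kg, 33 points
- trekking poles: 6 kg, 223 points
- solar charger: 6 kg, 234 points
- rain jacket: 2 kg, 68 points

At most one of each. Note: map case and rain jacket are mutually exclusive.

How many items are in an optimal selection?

Optimal total is 791.
For example hammock + headlamp + trekking poles + solar charger + rain jacket achieves it, using 22 kg.
Any selection reaching 791 contains exactly 5 items.

5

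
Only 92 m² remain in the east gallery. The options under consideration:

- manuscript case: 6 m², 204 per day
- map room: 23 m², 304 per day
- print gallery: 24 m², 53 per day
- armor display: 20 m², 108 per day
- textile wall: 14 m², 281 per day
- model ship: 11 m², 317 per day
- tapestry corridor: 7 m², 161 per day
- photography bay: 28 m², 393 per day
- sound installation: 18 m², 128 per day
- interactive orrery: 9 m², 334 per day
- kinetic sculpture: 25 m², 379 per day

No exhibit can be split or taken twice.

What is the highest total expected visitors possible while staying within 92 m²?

Ranking by ratio (expected visitors/m²): interactive orrery 37.11, manuscript case 34.00, model ship 28.82, tapestry corridor 23.00.
The ratio heuristic lands on manuscript case + textile wall + model ship + tapestry corridor + sound installation + interactive orrery + kinetic sculpture (1804) but leaves 2 m² idle.
Using the slack differently, manuscript case + map room + textile wall + model ship + photography bay + interactive orrery comes to 1833 at 91 m².
Every other selection either busts 92 m² or fails to beat 1833.

1833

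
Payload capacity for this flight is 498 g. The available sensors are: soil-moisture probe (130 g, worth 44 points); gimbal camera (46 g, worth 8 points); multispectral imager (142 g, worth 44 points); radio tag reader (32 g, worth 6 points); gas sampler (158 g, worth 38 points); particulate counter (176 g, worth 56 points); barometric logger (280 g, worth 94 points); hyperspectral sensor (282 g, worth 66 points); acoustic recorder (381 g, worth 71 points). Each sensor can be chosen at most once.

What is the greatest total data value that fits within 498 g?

156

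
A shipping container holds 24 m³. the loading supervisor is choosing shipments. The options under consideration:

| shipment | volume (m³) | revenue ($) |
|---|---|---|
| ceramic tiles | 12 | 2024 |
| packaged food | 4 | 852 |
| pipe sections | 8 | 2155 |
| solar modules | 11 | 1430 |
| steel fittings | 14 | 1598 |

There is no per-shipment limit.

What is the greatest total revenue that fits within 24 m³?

6465

By revenue per m³: pipe sections 269.38, packaged food 213.00, ceramic tiles 168.67, solar modules 130.00 lead.
3×pipe sections uses 24 of the 24 m³ and totals 6465.
No other feasible combination exceeds 6465.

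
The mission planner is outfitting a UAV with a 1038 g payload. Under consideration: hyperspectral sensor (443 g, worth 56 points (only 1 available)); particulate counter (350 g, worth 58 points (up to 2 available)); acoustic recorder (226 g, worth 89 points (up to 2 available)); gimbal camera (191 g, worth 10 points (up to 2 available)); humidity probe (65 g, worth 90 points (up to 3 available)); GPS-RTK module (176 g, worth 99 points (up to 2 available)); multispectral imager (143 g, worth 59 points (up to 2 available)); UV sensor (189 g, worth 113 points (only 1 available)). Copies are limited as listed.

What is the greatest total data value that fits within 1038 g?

Ranking by ratio (data value/g): humidity probe 1.38, UV sensor 0.60, GPS-RTK module 0.56.
Taking 3×humidity probe + 2×GPS-RTK module + 2×multispectral imager + UV sensor: 1022 g used, 699 in data value.
Nothing else within 1038 g beats 699.

699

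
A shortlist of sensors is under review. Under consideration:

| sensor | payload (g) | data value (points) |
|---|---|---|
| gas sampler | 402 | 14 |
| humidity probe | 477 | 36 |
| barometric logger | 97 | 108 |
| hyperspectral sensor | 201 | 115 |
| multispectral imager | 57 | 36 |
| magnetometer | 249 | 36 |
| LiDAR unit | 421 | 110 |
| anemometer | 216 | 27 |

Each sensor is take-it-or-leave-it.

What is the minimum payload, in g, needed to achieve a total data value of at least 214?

Look for the lowest-payload combination reaching 214.
barometric logger + hyperspectral sensor reaches 223 using 298 g.
Any bundle with less than 298 g falls short of 214.

298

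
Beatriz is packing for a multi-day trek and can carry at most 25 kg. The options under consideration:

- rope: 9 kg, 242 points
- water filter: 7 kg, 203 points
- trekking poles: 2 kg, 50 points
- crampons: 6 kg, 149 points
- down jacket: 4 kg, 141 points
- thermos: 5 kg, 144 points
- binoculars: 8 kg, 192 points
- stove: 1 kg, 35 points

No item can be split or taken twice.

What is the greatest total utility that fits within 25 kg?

Taking the top-ratio items first gives water filter + trekking poles + crampons + down jacket + thermos + stove for 722 (25 kg).
Replace trekking poles and crampons and stove with rope: the trade gains 8 net, giving 730 at 25 kg.
No other feasible combination exceeds 730.

730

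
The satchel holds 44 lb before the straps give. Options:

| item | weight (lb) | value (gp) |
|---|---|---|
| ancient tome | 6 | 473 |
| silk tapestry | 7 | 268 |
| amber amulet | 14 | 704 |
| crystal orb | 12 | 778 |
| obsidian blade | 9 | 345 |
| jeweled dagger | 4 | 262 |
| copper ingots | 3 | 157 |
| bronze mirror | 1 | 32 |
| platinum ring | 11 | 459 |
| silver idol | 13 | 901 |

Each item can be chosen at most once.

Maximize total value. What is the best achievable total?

Ranking by ratio (value/lb): ancient tome 78.83, silver idol 69.31, jeweled dagger 65.50, crystal orb 64.83.
Greedy by ratio would take ancient tome + crystal orb + jeweled dagger + copper ingots + bronze mirror + silver idol: 39 lb used, total 2603.
Dropping copper ingots and bronze mirror frees 4 lb; slotting in obsidian blade (9 lb) lifts the total to 2759 at 44 lb.
Runner-up ancient tome + silk tapestry + crystal orb + jeweled dagger + bronze mirror + silver idol tops out at 2714.

2759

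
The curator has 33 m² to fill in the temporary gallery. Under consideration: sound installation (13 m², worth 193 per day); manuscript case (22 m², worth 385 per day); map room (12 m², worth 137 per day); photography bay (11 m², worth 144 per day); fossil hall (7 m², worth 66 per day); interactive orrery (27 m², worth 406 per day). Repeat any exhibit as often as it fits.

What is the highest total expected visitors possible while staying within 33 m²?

529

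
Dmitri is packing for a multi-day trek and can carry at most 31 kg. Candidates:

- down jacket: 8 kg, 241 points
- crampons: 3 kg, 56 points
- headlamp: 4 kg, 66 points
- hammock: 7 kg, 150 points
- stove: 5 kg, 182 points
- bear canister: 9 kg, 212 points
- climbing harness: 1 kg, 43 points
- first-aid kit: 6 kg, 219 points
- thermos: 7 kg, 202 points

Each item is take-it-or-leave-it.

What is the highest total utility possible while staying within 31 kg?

953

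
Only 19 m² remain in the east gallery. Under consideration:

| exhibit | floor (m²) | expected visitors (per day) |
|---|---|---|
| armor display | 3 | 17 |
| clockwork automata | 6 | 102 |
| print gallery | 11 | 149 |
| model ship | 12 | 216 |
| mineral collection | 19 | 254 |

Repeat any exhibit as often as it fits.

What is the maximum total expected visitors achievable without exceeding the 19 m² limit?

318

Taking clockwork automata + model ship: 18 m² used, 318 in expected visitors.
No other feasible combination exceeds 318.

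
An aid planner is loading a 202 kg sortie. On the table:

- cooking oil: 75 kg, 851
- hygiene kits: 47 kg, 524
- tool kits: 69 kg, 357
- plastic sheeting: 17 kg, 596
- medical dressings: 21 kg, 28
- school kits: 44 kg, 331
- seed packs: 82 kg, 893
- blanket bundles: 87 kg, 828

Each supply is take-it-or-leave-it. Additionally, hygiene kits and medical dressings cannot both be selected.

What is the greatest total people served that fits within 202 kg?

Greedy by ratio would take cooking oil + hygiene kits + plastic sheeting + school kits: 183 kg used, total 2302.
Replace hygiene kits and school kits with medical dressings + seed packs: the trade gains 66 net, giving 2368 at 195 kg.
Runner-up hygiene kits + plastic sheeting + school kits + seed packs tops out at 2344.

2368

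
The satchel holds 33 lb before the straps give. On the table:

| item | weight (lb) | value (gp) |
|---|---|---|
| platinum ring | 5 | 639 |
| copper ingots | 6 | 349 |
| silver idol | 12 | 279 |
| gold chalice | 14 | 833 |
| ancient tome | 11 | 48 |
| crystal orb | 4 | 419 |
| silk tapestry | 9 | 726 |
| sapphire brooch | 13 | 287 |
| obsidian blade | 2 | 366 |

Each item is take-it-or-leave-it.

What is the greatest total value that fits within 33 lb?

Greedy by ratio would take platinum ring + copper ingots + crystal orb + silk tapestry + obsidian blade: 26 lb used, total 2499.
The 8 lb tied up in copper ingots and obsidian blade is better spent on gold chalice — total rises to 2617 (32 lb).
Nothing else within 33 lb beats 2617.

2617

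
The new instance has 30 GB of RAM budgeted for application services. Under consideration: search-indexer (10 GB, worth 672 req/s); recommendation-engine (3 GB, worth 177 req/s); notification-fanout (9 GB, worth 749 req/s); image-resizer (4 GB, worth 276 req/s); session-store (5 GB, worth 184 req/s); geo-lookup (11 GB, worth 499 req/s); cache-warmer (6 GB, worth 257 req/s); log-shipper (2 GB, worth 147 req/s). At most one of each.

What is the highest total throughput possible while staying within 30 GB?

A density-first pass picks search-indexer + recommendation-engine + notification-fanout + image-resizer + log-shipper — 2021 at 28 GB.
Replace recommendation-engine with session-store: the trade gains 7 net, giving 2028 at 30 GB.

2028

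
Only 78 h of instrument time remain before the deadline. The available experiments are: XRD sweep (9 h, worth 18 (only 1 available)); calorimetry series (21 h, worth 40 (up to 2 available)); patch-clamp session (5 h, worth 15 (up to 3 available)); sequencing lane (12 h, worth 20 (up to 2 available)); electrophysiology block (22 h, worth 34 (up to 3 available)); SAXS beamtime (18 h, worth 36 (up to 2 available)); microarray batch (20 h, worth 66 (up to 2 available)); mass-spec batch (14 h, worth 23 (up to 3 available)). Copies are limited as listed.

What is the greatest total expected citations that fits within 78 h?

218

Ranking by ratio (expected citations/h): microarray batch 3.30, patch-clamp session 3.00, XRD sweep 2.00, SAXS beamtime 2.00.
Taking the top-ratio experiments first gives XRD sweep + 3×patch-clamp session + sequencing lane + 2×microarray batch for 215 (76 h).
The 12 h tied up in sequencing lane is better spent on mass-spec batch — total rises to 218 (78 h).
No other feasible combination exceeds 218.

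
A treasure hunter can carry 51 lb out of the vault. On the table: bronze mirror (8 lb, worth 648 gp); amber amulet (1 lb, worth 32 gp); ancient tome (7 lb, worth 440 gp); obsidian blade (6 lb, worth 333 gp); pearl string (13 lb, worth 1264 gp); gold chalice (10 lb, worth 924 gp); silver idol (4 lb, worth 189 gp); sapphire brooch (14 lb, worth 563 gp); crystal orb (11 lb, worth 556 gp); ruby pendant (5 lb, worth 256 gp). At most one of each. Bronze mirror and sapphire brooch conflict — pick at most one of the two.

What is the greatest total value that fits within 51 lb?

By value per lb: pearl string 97.23, gold chalice 92.40, bronze mirror 81.00, ancient tome 62.86 lead.
Best packing: bronze mirror + amber amulet + ancient tome + obsidian blade + pearl string + gold chalice + ruby pendant — 50 lb, 3897 total.
Nothing else feasible within 51 lb beats 3897.

3897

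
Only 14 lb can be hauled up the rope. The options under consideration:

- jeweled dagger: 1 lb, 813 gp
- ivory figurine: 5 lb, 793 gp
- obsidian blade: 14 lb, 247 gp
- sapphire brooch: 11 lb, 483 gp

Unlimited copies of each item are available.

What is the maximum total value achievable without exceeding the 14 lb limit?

14×jeweled dagger uses 14 of the 14 lb and totals 11382.

11382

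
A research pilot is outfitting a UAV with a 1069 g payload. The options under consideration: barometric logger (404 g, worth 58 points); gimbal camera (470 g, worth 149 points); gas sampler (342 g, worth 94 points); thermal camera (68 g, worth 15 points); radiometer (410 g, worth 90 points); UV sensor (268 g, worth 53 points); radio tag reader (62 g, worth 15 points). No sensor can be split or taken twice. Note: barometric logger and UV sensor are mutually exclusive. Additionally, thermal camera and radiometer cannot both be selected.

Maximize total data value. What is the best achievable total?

273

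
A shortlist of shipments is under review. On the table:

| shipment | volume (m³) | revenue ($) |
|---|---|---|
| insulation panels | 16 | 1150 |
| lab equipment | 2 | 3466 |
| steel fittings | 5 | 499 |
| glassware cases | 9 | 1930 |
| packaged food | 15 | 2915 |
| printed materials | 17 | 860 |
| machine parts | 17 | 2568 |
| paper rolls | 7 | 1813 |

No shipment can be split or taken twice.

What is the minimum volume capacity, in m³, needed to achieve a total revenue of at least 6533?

18

Need the lightest bundle worth ≥ 6533.
lab equipment + glassware cases + paper rolls reaches 7209 using 18 m³.
No combination under 18 m³ hits 6533.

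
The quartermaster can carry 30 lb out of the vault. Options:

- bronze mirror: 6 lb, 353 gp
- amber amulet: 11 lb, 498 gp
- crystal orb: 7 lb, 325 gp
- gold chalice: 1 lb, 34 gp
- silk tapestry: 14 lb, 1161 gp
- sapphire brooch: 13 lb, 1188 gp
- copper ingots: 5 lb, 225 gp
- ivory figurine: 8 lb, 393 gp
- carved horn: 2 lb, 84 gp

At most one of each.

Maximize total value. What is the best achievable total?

2467

Ranking by ratio (value/lb): sapphire brooch 91.38, silk tapestry 82.93, bronze mirror 58.83.
Gold chalice + silk tapestry + sapphire brooch + carved horn uses 30 of the 30 lb and totals 2467.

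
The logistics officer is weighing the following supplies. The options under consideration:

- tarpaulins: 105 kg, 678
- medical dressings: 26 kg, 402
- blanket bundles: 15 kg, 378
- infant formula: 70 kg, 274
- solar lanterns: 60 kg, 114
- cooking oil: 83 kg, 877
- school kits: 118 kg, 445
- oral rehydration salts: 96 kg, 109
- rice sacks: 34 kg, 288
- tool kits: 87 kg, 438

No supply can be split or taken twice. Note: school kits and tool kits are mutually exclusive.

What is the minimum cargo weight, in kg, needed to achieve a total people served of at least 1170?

98

Minimise kg subject to total people served ≥ 1170.
blanket bundles + cooking oil: 1255 people served at 98 kg.
No combination under 98 kg hits 1170.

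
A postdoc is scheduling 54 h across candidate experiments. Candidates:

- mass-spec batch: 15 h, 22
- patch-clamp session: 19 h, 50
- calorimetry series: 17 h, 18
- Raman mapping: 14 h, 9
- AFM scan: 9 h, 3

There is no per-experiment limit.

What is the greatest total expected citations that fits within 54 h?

The ratio ordering already packs tightly: mass-spec batch + 2×patch-clamp session, 53 h, 122.
No other feasible combination exceeds 122.

122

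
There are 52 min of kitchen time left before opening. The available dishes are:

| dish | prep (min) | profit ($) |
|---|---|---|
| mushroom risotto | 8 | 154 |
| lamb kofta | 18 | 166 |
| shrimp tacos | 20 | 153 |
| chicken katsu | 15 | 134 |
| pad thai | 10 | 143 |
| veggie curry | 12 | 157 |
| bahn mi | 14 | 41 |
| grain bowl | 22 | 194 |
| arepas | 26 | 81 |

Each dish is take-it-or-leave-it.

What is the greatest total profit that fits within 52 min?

Ranking by ratio (profit/min): mushroom risotto 19.25, pad thai 14.30, veggie curry 13.08, lamb kofta 9.22.
Greedy by ratio would take mushroom risotto + lamb kofta + pad thai + veggie curry: 48 min used, total 620.
The 18 min tied up in lamb kofta is better spent on grain bowl — total rises to 648 (52 min).
Runner-up mushroom risotto + lamb kofta + pad thai + veggie curry tops out at 620.

648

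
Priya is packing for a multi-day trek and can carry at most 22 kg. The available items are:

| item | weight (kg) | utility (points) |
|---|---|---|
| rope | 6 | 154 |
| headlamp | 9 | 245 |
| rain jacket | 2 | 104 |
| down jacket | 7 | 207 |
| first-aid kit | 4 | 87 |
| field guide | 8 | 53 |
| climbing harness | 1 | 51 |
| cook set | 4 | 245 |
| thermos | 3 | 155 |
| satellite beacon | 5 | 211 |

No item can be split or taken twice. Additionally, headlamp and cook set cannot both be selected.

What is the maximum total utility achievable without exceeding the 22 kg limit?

By utility per kg: cook set 61.25, rain jacket 52.00, thermos 51.67 lead.
Best packing: rain jacket + down jacket + climbing harness + cook set + thermos + satellite beacon — 22 kg, 973 total.
Runner-up rain jacket + down jacket + cook set + thermos + satellite beacon tops out at 922.

973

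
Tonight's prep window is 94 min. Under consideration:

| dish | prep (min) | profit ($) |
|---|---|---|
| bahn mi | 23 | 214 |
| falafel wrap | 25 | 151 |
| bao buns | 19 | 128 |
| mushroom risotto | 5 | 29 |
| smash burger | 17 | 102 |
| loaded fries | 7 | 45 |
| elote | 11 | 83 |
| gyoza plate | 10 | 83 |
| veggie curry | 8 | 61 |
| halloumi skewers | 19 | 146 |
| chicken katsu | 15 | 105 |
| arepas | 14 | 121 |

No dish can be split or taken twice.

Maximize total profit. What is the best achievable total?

759

By profit per min: bahn mi 9.30, arepas 8.64, gyoza plate 8.30 lead.
Filling by ratio: bahn mi + loaded fries + elote + gyoza plate + veggie curry + halloumi skewers + arepas for 753, with 2 min left unused.
The 18 min tied up in loaded fries and elote is better spent on mushroom risotto + chicken katsu — total rises to 759 (94 min).
Next best is bahn mi + bao buns + elote + veggie curry + halloumi skewers + arepas at 753 (94 min) — short by 6.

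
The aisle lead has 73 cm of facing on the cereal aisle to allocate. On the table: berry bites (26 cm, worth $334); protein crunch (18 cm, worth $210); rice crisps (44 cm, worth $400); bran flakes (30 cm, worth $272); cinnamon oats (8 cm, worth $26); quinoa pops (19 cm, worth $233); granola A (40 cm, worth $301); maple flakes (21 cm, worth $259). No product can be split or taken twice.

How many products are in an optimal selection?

4

Best achievable weekly sales is 829.
One optimal bundle: berry bites + protein crunch + cinnamon oats + maple flakes (73 cm).
Every optimal selection uses 4 products.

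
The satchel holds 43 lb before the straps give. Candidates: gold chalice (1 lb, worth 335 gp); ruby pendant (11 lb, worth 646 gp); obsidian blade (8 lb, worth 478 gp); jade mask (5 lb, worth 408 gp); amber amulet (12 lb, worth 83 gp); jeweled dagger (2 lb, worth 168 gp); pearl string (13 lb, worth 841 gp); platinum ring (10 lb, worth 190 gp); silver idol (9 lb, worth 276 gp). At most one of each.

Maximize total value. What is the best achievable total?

Ranking by ratio (value/lb): gold chalice 335.00, jeweled dagger 84.00, jade mask 81.60.
Gold chalice + ruby pendant + obsidian blade + jade mask + jeweled dagger + pearl string uses 40 of the 43 lb and totals 2876.
The spare 3 lb is too small for any remaining item, and no exchange beats 2876.

2876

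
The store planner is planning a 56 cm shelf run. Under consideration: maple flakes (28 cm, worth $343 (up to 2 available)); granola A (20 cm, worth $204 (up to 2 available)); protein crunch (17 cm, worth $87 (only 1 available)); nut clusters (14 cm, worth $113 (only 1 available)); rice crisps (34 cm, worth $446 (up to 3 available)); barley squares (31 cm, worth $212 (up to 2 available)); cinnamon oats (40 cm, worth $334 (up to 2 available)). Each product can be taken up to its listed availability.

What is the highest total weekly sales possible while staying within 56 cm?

By weekly sales per cm: rice crisps 13.12, maple flakes 12.25, granola A 10.20 lead.
Greedy by ratio would take granola A + rice crisps: 54 cm used, total 650.
Dropping granola A and rice crisps frees 54 cm; slotting in 2×maple flakes (56 cm) lifts the total to 686 at 56 cm.

686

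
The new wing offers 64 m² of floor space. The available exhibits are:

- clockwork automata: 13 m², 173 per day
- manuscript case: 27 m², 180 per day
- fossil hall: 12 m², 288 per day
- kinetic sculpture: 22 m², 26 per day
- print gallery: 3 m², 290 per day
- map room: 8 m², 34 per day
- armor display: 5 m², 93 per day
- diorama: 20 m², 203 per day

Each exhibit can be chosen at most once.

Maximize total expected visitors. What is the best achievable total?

1081

Clockwork automata + fossil hall + print gallery + map room + armor display + diorama uses 61 of the 64 m² and totals 1081.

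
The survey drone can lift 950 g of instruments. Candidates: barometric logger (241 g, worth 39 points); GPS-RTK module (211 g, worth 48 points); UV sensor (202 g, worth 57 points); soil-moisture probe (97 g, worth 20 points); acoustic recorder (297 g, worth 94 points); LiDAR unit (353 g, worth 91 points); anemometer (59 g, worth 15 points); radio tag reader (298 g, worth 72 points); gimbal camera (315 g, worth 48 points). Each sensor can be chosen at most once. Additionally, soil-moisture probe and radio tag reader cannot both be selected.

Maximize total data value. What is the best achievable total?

262

Ranking by ratio (data value/g): acoustic recorder 0.32, UV sensor 0.28, LiDAR unit 0.26.
The ratio heuristic lands on UV sensor + acoustic recorder + LiDAR unit + anemometer (257) but leaves 39 g idle.
The 59 g tied up in anemometer is better spent on soil-moisture probe — total rises to 262 (949 g).
Every other selection either busts 950 g or breaks a pairing rule or fails to beat 262.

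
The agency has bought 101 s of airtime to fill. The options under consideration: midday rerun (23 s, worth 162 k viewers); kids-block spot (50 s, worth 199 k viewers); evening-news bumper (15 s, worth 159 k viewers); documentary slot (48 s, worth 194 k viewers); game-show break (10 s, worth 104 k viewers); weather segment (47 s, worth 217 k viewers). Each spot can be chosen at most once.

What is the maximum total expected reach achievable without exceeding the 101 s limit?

642

Ranking by ratio (expected reach/s): evening-news bumper 10.60, game-show break 10.40, midday rerun 7.04, weather segment 4.62.
Midday rerun + evening-news bumper + game-show break + weather segment uses 95 of the 101 s and totals 642.
The spare 6 s is too small for any remaining spot, and no exchange beats 642.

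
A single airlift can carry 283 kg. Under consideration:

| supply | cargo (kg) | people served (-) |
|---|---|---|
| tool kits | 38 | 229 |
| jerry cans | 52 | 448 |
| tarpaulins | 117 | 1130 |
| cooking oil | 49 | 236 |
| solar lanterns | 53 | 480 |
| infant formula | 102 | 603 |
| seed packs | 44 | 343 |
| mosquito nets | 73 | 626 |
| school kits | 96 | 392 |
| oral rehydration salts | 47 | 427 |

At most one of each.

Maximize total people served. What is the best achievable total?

Ranking by ratio (people served/kg): tarpaulins 9.66, oral rehydration salts 9.09, solar lanterns 9.06.
A density-first pass picks jerry cans + tarpaulins + solar lanterns + oral rehydration salts — 2485 at 269 kg.
Replace jerry cans and solar lanterns with seed packs + mosquito nets: the trade gains 41 net, giving 2526 at 281 kg.
An exhaustive check of the 1024 subsets confirms 2526.

2526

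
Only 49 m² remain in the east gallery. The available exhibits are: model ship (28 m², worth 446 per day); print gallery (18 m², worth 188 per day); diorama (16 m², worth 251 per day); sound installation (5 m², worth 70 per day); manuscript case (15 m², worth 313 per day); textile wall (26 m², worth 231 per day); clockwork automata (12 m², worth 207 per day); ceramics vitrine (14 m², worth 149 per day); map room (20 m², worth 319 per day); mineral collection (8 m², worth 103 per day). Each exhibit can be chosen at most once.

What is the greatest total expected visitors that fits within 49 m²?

841

Filling by ratio: manuscript case + clockwork automata + map room for 839, with 2 m² left unused.
Replace map room with diorama + sound installation: the trade gains 2 net, giving 841 at 48 m².
Next best is manuscript case + clockwork automata + map room at 839 (47 m²) — short by 2.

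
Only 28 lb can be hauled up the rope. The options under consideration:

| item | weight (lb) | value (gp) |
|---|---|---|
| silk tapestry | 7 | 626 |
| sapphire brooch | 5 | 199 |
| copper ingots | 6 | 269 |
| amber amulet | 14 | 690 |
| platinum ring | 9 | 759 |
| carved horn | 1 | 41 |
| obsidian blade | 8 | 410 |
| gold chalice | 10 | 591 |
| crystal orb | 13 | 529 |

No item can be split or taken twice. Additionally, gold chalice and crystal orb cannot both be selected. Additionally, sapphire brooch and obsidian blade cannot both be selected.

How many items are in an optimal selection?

4

Best achievable value is 2017.
One optimal bundle: silk tapestry + platinum ring + carved horn + gold chalice (27 lb).
Any selection reaching 2017 contains exactly 4 items.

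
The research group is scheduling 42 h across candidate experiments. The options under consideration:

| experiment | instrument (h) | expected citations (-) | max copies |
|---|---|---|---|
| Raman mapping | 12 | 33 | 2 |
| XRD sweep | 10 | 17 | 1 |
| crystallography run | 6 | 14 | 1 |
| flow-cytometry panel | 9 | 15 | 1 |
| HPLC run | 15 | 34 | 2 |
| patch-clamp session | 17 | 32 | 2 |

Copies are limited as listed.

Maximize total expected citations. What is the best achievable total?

101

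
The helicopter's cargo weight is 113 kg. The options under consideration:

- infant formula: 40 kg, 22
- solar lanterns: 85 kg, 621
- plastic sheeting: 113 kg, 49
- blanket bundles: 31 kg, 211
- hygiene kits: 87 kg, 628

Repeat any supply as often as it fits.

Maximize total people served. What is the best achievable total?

633

Taking the top-ratio supplies first gives solar lanterns for 621 (85 kg).
The 85 kg tied up in solar lanterns is better spent on 3×blanket bundles — total rises to 633 (93 kg).
That's the maximum — no swap from here does better than 633.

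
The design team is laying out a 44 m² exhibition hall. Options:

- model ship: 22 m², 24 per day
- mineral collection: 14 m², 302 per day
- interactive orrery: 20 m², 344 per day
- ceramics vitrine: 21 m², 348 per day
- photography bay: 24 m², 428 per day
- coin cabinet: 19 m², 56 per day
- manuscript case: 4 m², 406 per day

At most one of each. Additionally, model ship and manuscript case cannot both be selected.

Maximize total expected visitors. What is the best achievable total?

1136

The ratio ordering already packs tightly: mineral collection + photography bay + manuscript case, 42 m², 1136.
An exhaustive check of the 128 subsets confirms 1136.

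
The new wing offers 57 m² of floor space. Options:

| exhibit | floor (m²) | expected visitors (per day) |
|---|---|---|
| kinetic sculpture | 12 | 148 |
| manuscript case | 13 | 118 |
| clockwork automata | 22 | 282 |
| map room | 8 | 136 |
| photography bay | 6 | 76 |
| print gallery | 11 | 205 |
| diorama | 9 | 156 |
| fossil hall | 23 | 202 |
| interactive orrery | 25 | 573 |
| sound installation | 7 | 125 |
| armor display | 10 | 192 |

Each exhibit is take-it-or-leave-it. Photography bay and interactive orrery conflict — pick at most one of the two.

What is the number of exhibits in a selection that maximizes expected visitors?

Best achievable expected visitors is 1126.
For example print gallery + diorama + interactive orrery + armor display achieves it, using 55 m².
All optima have 4 exhibits.

4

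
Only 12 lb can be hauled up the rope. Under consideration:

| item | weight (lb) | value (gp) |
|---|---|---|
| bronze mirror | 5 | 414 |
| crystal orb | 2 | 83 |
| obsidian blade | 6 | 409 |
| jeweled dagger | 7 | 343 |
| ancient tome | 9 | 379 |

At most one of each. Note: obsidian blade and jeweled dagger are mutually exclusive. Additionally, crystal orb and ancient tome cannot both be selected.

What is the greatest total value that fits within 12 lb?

823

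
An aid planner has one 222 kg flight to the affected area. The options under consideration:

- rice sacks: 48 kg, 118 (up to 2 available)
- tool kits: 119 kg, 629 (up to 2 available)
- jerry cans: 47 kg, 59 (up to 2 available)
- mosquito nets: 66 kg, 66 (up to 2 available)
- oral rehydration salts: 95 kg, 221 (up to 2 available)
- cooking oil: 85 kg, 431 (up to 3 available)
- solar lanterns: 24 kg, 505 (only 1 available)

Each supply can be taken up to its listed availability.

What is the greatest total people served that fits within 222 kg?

1367

Greedy by ratio would take rice sacks + tool kits + solar lanterns: 191 kg used, total 1252.
The 167 kg tied up in rice sacks and tool kits is better spent on 2×cooking oil — total rises to 1367 (194 kg).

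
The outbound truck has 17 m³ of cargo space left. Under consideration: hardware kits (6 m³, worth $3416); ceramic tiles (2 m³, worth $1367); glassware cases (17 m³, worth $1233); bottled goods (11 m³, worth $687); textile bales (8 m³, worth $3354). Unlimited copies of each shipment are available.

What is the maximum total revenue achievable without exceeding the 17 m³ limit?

10936

8×ceramic tiles uses 16 of the 17 m³ and totals 10936.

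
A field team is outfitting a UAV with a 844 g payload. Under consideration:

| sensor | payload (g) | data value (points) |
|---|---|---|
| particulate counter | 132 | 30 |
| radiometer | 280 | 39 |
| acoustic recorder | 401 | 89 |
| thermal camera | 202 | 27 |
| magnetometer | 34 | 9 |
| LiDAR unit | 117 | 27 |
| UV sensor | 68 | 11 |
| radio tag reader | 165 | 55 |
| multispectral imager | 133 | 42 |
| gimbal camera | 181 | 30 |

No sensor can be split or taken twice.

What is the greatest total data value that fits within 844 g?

By data value per g: radio tag reader 0.33, multispectral imager 0.32, magnetometer 0.26, LiDAR unit 0.23 lead.
A density-first pass picks particulate counter + magnetometer + LiDAR unit + UV sensor + radio tag reader + multispectral imager + gimbal camera — 204 at 830 g.
A better packing is particulate counter + acoustic recorder + radio tag reader + multispectral imager: 831 g, total 216.
That's the maximum — no swap from here does better than 216.

216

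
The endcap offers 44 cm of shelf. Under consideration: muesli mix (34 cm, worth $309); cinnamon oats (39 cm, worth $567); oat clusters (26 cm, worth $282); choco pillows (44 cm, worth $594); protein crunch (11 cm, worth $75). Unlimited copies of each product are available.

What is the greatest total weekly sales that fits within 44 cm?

The ratio heuristic lands on cinnamon oats (567) but leaves 5 cm idle.
The 39 cm tied up in cinnamon oats is better spent on choco pillows — total rises to 594 (44 cm).
No other feasible combination exceeds 594.

594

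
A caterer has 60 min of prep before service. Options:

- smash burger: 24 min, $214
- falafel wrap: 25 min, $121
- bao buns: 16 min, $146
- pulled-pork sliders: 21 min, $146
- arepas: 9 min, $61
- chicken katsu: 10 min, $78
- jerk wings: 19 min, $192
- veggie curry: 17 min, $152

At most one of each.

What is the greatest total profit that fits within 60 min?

Density check — jerk wings 10.11, bao buns 9.12, veggie curry 8.94, smash burger 8.92 are the best per min.
Greedy by ratio would take bao buns + jerk wings + veggie curry: 52 min used, total 490.
Dropping bao buns frees 16 min; slotting in smash burger (24 min) lifts the total to 558 at 60 min.
No other feasible combination exceeds 558.

558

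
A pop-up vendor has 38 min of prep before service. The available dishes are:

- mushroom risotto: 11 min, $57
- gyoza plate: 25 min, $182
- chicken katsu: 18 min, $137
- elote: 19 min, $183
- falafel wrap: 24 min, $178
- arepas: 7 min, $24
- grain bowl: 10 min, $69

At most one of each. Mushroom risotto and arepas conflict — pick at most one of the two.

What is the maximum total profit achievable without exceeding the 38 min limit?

320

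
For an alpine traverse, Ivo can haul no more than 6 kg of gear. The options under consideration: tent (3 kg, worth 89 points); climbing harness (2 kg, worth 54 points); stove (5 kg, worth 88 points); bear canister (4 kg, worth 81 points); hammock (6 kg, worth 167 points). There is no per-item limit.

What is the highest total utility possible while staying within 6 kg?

Density check — tent 29.67, hammock 27.83, climbing harness 27.00 are the best per kg.
Best packing: 2×tent — 6 kg, 178 total.
Nothing else within 6 kg beats 178.

178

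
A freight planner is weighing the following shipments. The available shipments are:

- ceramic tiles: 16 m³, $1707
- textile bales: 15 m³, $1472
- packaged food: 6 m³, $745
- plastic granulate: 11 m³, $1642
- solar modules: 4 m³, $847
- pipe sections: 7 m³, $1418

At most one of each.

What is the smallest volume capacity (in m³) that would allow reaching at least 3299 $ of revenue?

Minimise m³ subject to total revenue ≥ 3299.
Taking plastic granulate + solar modules + pipe sections gives 3907 (≥ 3299) for 22 m³.
Below 22 m³ the best achievable stays under 3299.

22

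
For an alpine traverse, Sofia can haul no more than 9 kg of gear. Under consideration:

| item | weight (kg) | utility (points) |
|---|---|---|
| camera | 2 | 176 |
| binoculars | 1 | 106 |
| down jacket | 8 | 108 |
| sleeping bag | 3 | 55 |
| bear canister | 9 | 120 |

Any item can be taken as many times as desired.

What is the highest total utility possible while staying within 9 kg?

954

By utility per kg: binoculars 106.00, camera 88.00, sleeping bag 18.33, down jacket 13.50 lead.
Best packing: 9×binoculars — 9 kg, 954 total.
Nothing else within 9 kg beats 954.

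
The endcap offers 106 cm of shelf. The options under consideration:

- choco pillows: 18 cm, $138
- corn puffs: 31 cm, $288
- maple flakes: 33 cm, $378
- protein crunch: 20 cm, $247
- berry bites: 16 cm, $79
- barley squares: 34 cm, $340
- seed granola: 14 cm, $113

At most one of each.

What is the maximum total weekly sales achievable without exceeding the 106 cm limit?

1103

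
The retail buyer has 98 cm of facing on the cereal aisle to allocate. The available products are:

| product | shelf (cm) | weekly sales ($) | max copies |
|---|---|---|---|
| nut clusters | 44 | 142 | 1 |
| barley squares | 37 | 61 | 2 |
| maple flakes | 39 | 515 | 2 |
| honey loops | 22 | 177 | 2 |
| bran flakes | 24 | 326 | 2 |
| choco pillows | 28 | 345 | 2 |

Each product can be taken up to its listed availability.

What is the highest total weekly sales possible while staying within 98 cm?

Density check — bran flakes 13.58, maple flakes 13.21, choco pillows 12.32 are the best per cm.
A density-first pass picks maple flakes + 2×bran flakes — 1167 at 87 cm.
Replace 2×bran flakes with 2×choco pillows: the trade gains 38 net, giving 1205 at 95 cm.
Every other selection either busts 98 cm or exceeds an availability limit or fails to beat 1205.

1205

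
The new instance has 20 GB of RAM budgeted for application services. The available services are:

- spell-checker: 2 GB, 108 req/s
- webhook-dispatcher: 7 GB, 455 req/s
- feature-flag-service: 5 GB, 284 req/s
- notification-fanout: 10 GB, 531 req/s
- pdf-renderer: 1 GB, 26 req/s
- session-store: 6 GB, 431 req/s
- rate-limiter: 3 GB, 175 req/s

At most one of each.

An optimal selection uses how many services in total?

Best achievable throughput is 1278.
spell-checker + webhook-dispatcher + feature-flag-service + session-store hits 1278 at 20 GB.
Every optimal selection uses 4 services.

4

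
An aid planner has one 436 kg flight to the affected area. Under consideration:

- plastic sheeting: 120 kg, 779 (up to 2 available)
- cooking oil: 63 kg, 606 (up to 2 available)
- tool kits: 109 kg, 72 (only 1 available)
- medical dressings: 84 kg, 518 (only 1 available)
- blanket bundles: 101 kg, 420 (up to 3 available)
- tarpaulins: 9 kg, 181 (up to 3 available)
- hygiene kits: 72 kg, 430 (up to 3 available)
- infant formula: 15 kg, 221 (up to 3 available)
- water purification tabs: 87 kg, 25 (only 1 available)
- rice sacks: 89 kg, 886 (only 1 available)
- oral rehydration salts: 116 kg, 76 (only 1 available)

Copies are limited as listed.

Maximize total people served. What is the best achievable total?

4164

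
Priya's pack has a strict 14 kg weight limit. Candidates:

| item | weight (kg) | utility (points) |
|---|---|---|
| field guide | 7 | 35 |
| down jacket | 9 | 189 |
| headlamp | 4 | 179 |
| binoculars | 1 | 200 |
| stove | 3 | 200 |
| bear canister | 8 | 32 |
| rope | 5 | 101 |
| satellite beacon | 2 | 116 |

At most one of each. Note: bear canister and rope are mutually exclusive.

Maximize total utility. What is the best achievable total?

695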